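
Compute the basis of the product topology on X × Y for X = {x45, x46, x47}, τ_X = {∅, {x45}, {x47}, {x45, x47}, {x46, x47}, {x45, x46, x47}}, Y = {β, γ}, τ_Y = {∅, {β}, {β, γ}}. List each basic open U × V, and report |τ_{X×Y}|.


Basis B = {∅ × ∅, {x45} × {β}, {x47} × {β}, {x45} × {β, γ}, {x45, x47} × {β}, {x46, x47} × {β}, {x47} × {β, γ}, {x45, x46, x47} × {β}, {x45, x47} × {β, γ}, {x46, x47} × {β, γ}, {x45, x46, x47} × {β, γ}}; |τ_{X×Y}| = 18.

Enumerate products U × V with U ∈ τ_X, V ∈ τ_Y (deduplicated):
  ∅ × ∅ = {} (∅)
  {x45} × {β} = {(x45,β)}
  {x47} × {β} = {(x47,β)}
  {x45} × {β, γ} = {(x45,β), (x45,γ)}
  {x45, x47} × {β} = {(x45,β), (x47,β)}
  {x46, x47} × {β} = {(x46,β), (x47,β)}
  {x47} × {β, γ} = {(x47,β), (x47,γ)}
  {x45, x46, x47} × {β} = {(x45,β), (x46,β), (x47,β)}
  {x45, x47} × {β, γ} = {(x45,β), (x45,γ), (x47,β), (x47,γ)}
  {x46, x47} × {β, γ} = {(x46,β), (x46,γ), (x47,β), (x47,γ)}
  {x45, x46, x47} × {β, γ} = {(x45,β), (x45,γ), (x46,β), (x46,γ), (x47,β), (x47,γ)}
These 11 distinct sets form the basis B.
Close under arbitrary unions to get τ_{X×Y}; counting gives |τ_{X×Y}| = 18.


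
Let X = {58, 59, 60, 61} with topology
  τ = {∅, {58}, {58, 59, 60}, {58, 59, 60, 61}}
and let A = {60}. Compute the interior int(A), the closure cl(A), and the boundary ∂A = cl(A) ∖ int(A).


int(A) = ∅, cl(A) = {59, 60, 61}, ∂A = {59, 60, 61}.

Closed sets in (X, τ) are complements of opens:
  closed(X, τ) = {∅, {61}, {59, 60, 61}, {58, 59, 60, 61}}.
int(A) = ⋃ {U ∈ τ : U ⊆ A}. Opens contained in A: ∅.
Taking the union of these: int(A) = ∅.
cl(A) = ⋂ {C closed : A ⊆ C}. Closed sets containing A: {59, 60, 61}, {58, 59, 60, 61}.
Intersecting these: cl(A) = {59, 60, 61}.
∂A = cl(A) ∖ int(A) = {59, 60, 61} ∖ ∅ = {59, 60, 61}.


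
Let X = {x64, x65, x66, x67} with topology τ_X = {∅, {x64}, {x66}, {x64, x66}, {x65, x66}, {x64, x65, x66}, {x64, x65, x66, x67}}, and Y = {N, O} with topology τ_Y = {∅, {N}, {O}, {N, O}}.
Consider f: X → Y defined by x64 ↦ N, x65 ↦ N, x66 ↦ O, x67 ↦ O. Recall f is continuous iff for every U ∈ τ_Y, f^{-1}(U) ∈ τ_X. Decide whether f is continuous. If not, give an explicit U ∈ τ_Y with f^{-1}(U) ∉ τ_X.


f is NOT continuous.

Compute f^{-1}(U) for each U ∈ τ_Y:
  U = ∅: f^{-1}(U) = ∅ ∈ τ_X ✓.
  U = {N}: f^{-1}(U) = {x64, x65} ∉ τ_X ✗.
  U = {O}: f^{-1}(U) = {x66, x67} ∉ τ_X ✗.
  U = {N, O}: f^{-1}(U) = {x64, x65, x66, x67} ∈ τ_X ✓.
Found U = {N} with f^{-1}(U) = {x64, x65} not in τ_X. Therefore f is NOT continuous.


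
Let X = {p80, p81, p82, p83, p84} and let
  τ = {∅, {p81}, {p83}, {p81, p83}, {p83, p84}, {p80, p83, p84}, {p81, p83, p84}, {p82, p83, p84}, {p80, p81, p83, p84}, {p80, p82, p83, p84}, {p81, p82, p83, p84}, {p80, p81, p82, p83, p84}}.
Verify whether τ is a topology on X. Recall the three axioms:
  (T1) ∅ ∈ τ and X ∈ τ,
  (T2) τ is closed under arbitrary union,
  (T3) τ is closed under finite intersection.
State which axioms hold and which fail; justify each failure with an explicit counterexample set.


τ IS a topology on X.

Axiom (T1): ∅ ∈ τ? Yes; X ∈ τ? Yes.
Axiom (T2/T3): check pairwise unions and intersections of members of τ.
All pairwise intersections and unions checked — each lies in τ. Therefore τ satisfies (T1), (T2), (T3): it IS a topology on X.


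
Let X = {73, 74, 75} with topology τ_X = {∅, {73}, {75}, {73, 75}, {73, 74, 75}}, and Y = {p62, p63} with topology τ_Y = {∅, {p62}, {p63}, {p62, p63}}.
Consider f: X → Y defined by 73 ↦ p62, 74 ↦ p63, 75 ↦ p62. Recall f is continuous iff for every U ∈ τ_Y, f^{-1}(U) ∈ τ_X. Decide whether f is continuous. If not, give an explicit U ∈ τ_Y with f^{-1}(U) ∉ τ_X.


f is NOT continuous.

Compute f^{-1}(U) for each U ∈ τ_Y:
  U = ∅: f^{-1}(U) = ∅ ∈ τ_X ✓.
  U = {p62}: f^{-1}(U) = {73, 75} ∈ τ_X ✓.
  U = {p63}: f^{-1}(U) = {74} ∉ τ_X ✗.
  U = {p62, p63}: f^{-1}(U) = {73, 74, 75} ∈ τ_X ✓.
Found U = {p63} with f^{-1}(U) = {74} not in τ_X. Therefore f is NOT continuous.


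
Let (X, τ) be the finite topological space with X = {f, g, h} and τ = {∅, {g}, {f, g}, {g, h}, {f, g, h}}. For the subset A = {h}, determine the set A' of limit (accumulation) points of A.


A' = ∅

For each x ∈ X, list the open sets U ∈ τ with x ∈ U, then check whether U ∩ (A ∖ {x}) ≠ ∅ for every such U.
  x = f: open {f, g} ∋ x has {f, g} ∩ (A ∖ {f}) = ∅, so x is NOT a limit point.
  x = g: open {g} ∋ x has {g} ∩ (A ∖ {g}) = ∅, so x is NOT a limit point.
  x = h: open {g, h} ∋ x has {g, h} ∩ (A ∖ {h}) = ∅, so x is NOT a limit point.
Collecting: A' = ∅.


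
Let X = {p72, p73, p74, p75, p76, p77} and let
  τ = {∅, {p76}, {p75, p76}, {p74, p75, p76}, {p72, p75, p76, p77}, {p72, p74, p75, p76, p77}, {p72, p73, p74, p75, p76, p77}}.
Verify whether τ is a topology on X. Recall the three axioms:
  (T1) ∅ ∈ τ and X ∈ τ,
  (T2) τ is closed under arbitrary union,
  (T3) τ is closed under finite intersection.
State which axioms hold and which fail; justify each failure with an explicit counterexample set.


τ IS a topology on X.

Axiom (T1): ∅ ∈ τ? Yes; X ∈ τ? Yes.
Axiom (T2/T3): check pairwise unions and intersections of members of τ.
All pairwise intersections and unions checked — each lies in τ. Therefore τ satisfies (T1), (T2), (T3): it IS a topology on X.


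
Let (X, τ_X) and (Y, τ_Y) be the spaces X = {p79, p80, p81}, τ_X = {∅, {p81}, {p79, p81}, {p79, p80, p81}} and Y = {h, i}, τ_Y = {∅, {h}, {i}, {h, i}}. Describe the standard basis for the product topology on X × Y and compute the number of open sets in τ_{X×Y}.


Basis B = {∅ × ∅, {p81} × {h}, {p81} × {i}, {p79, p81} × {h}, {p79, p81} × {i}, {p81} × {h, i}, {p79, p80, p81} × {h}, {p79, p80, p81} × {i}, {p79, p81} × {h, i}, {p79, p80, p81} × {h, i}}; |τ_{X×Y}| = 16.

Enumerate products U × V with U ∈ τ_X, V ∈ τ_Y (deduplicated):
  ∅ × ∅ = {} (∅)
  {p81} × {h} = {(p81,h)}
  {p81} × {i} = {(p81,i)}
  {p79, p81} × {h} = {(p79,h), (p81,h)}
  {p79, p81} × {i} = {(p79,i), (p81,i)}
  {p81} × {h, i} = {(p81,h), (p81,i)}
  {p79, p80, p81} × {h} = {(p79,h), (p80,h), (p81,h)}
  {p79, p80, p81} × {i} = {(p79,i), (p80,i), (p81,i)}
  {p79, p81} × {h, i} = {(p79,h), (p79,i), (p81,h), (p81,i)}
  {p79, p80, p81} × {h, i} = {(p79,h), (p79,i), (p80,h), (p80,i), (p81,h), (p81,i)}
These 10 distinct sets form the basis B.
Close under arbitrary unions to get τ_{X×Y}; counting gives |τ_{X×Y}| = 16.


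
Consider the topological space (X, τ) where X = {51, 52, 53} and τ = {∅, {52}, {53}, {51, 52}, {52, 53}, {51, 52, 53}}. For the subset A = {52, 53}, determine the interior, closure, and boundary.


int(A) = {52, 53}, cl(A) = {51, 52, 53}, ∂A = {51}.

Closed sets in (X, τ) are complements of opens:
  closed(X, τ) = {∅, {51}, {53}, {51, 52}, {51, 53}, {51, 52, 53}}.
int(A) = ⋃ {U ∈ τ : U ⊆ A}. Opens contained in A: ∅, {52}, {53}, {52, 53}.
Taking the union of these: int(A) = {52, 53}.
cl(A) = ⋂ {C closed : A ⊆ C}. Closed sets containing A: {51, 52, 53}.
Intersecting these: cl(A) = {51, 52, 53}.
∂A = cl(A) ∖ int(A) = {51, 52, 53} ∖ {52, 53} = {51}.


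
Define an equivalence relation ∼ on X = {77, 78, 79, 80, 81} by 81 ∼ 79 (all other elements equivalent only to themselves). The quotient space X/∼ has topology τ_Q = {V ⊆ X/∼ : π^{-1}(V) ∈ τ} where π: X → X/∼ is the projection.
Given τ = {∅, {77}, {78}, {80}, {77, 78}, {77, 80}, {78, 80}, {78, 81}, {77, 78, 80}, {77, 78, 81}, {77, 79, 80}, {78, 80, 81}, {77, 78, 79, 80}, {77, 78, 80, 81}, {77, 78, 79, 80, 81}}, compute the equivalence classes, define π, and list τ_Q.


X/∼ = {[77], [78], [79=81], [80]}; |τ_Q| = 9.

Equivalence classes: [77], [78], [79=81], [80].
Quotient map π: X → X/∼ sends 77 ↦ [77], 78 ↦ [78], 79 ↦ [79=81], 80 ↦ [80], 81 ↦ [79=81].
For each subset V ⊆ X/∼, compute π^{-1}(V) ⊆ X and check whether π^{-1}(V) ∈ τ. V is open in τ_Q iff π^{-1}(V) ∈ τ.
  V = {}: π^{-1}(V) = ∅ ∈ τ ✓.
  V = {[77]}: π^{-1}(V) = {77} ∈ τ ✓.
  V = {[78]}: π^{-1}(V) = {78} ∈ τ ✓.
  V = {[77], [78]}: π^{-1}(V) = {77, 78} ∈ τ ✓.
  V = {[79=81]}: π^{-1}(V) = {79, 81} ∉ τ ✗.
  V = {[77], [79=81]}: π^{-1}(V) = {77, 79, 81} ∉ τ ✗.
  V = {[78], [79=81]}: π^{-1}(V) = {78, 79, 81} ∉ τ ✗.
  V = {[77], [78], [79=81]}: π^{-1}(V) = {77, 78, 79, 81} ∉ τ ✗.
  V = {[80]}: π^{-1}(V) = {80} ∈ τ ✓.
  V = {[77], [80]}: π^{-1}(V) = {77, 80} ∈ τ ✓.
  V = {[78], [80]}: π^{-1}(V) = {78, 80} ∈ τ ✓.
  V = {[77], [78], [80]}: π^{-1}(V) = {77, 78, 80} ∈ τ ✓.
  V = {[79=81], [80]}: π^{-1}(V) = {79, 80, 81} ∉ τ ✗.
  V = {[77], [79=81], [80]}: π^{-1}(V) = {77, 79, 80, 81} ∉ τ ✗.
  V = {[78], [79=81], [80]}: π^{-1}(V) = {78, 79, 80, 81} ∉ τ ✗.
  V = {[77], [78], [79=81], [80]}: π^{-1}(V) = {77, 78, 79, 80, 81} ∈ τ ✓.
Open sets in the quotient: τ_Q = {{}, {[77]}, {[78]}, {[77], [78]}, {[80]}, {[77], [80]}, {[78], [80]}, {[77], [78], [80]}, {[77], [78], [79=81], [80]}} (9 elements).


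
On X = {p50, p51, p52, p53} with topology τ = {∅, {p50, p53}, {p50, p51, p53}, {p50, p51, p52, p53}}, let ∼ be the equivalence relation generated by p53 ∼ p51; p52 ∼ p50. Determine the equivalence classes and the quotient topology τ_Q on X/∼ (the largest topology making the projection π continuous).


X/∼ = {[p50=p52], [p51=p53]}; |τ_Q| = 2.

Equivalence classes: [p50=p52], [p51=p53].
Quotient map π: X → X/∼ sends p50 ↦ [p50=p52], p51 ↦ [p51=p53], p52 ↦ [p50=p52], p53 ↦ [p51=p53].
For each subset V ⊆ X/∼, compute π^{-1}(V) ⊆ X and check whether π^{-1}(V) ∈ τ. V is open in τ_Q iff π^{-1}(V) ∈ τ.
  V = {}: π^{-1}(V) = ∅ ∈ τ ✓.
  V = {[p50=p52]}: π^{-1}(V) = {p50, p52} ∉ τ ✗.
  V = {[p51=p53]}: π^{-1}(V) = {p51, p53} ∉ τ ✗.
  V = {[p50=p52], [p51=p53]}: π^{-1}(V) = {p50, p51, p52, p53} ∈ τ ✓.
Open sets in the quotient: τ_Q = {{}, {[p50=p52], [p51=p53]}} (2 elements).


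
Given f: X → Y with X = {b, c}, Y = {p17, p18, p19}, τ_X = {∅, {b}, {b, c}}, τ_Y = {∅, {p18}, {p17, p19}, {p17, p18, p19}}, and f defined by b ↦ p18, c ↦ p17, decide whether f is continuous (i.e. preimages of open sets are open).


f is NOT continuous.

Compute f^{-1}(U) for each U ∈ τ_Y:
  U = ∅: f^{-1}(U) = ∅ ∈ τ_X ✓.
  U = {p18}: f^{-1}(U) = {b} ∈ τ_X ✓.
  U = {p17, p19}: f^{-1}(U) = {c} ∉ τ_X ✗.
  U = {p17, p18, p19}: f^{-1}(U) = {b, c} ∈ τ_X ✓.
Found U = {p17, p19} with f^{-1}(U) = {c} not in τ_X. Therefore f is NOT continuous.


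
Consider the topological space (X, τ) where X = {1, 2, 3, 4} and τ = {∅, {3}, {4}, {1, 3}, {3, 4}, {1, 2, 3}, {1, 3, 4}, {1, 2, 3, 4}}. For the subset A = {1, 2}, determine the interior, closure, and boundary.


int(A) = ∅, cl(A) = {1, 2}, ∂A = {1, 2}.

Closed sets in (X, τ) are complements of opens:
  closed(X, τ) = {∅, {2}, {4}, {1, 2}, {2, 4}, {1, 2, 3}, {1, 2, 4}, {1, 2, 3, 4}}.
int(A) = ⋃ {U ∈ τ : U ⊆ A}. Opens contained in A: ∅.
Taking the union of these: int(A) = ∅.
cl(A) = ⋂ {C closed : A ⊆ C}. Closed sets containing A: {1, 2}, {1, 2, 3}, {1, 2, 4}, {1, 2, 3, 4}.
Intersecting these: cl(A) = {1, 2}.
∂A = cl(A) ∖ int(A) = {1, 2} ∖ ∅ = {1, 2}.


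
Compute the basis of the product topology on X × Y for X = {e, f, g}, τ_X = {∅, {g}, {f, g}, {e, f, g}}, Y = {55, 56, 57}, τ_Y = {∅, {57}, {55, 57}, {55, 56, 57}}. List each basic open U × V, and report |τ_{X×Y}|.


Basis B = {∅ × ∅, {g} × {57}, {f, g} × {57}, {g} × {55, 57}, {e, f, g} × {57}, {g} × {55, 56, 57}, {f, g} × {55, 57}, {e, f, g} × {55, 57}, {f, g} × {55, 56, 57}, {e, f, g} × {55, 56, 57}}; |τ_{X×Y}| = 20.

Enumerate products U × V with U ∈ τ_X, V ∈ τ_Y (deduplicated):
  ∅ × ∅ = {} (∅)
  {g} × {57} = {(g,57)}
  {f, g} × {57} = {(f,57), (g,57)}
  {g} × {55, 57} = {(g,55), (g,57)}
  {e, f, g} × {57} = {(e,57), (f,57), (g,57)}
  {g} × {55, 56, 57} = {(g,55), (g,56), (g,57)}
  {f, g} × {55, 57} = {(f,55), (f,57), (g,55), (g,57)}
  {e, f, g} × {55, 57} = {(e,55), (e,57), (f,55), (f,57), (g,55), (g,57)}
  {f, g} × {55, 56, 57} = {(f,55), (f,56), (f,57), (g,55), (g,56), (g,57)}
  {e, f, g} × {55, 56, 57} = {(e,55), (e,56), (e,57), (f,55), (f,56), (f,57), (g,55), (g,56), (g,57)}
These 10 distinct sets form the basis B.
Close under arbitrary unions to get τ_{X×Y}; counting gives |τ_{X×Y}| = 20.


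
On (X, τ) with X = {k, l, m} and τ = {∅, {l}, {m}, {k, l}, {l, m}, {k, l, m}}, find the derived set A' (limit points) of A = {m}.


A' = ∅

For each x ∈ X, list the open sets U ∈ τ with x ∈ U, then check whether U ∩ (A ∖ {x}) ≠ ∅ for every such U.
  x = k: open {k, l} ∋ x has {k, l} ∩ (A ∖ {k}) = ∅, so x is NOT a limit point.
  x = l: open {l} ∋ x has {l} ∩ (A ∖ {l}) = ∅, so x is NOT a limit point.
  x = m: open {m} ∋ x has {m} ∩ (A ∖ {m}) = ∅, so x is NOT a limit point.
Collecting: A' = ∅.


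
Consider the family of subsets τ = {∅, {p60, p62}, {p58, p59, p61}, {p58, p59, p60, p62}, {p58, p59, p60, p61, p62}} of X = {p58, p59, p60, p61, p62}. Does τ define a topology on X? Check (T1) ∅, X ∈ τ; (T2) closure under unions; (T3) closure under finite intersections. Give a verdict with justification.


τ is NOT a topology on X.

Axiom (T1): ∅ ∈ τ? Yes; X ∈ τ? Yes.
Axiom (T2/T3): check pairwise unions and intersections of members of τ.
Counterexample for (T3): {p58, p59, p61} ∩ {p58, p59, p60, p62} = {p58, p59} ∉ τ. Therefore τ is NOT a topology.


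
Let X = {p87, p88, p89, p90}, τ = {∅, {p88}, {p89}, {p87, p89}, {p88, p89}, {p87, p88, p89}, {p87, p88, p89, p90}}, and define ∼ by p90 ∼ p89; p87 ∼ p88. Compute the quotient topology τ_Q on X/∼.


X/∼ = {[p87=p88], [p89=p90]}; |τ_Q| = 2.

Equivalence classes: [p87=p88], [p89=p90].
Quotient map π: X → X/∼ sends p87 ↦ [p87=p88], p88 ↦ [p87=p88], p89 ↦ [p89=p90], p90 ↦ [p89=p90].
For each subset V ⊆ X/∼, compute π^{-1}(V) ⊆ X and check whether π^{-1}(V) ∈ τ. V is open in τ_Q iff π^{-1}(V) ∈ τ.
  V = {}: π^{-1}(V) = ∅ ∈ τ ✓.
  V = {[p87=p88]}: π^{-1}(V) = {p87, p88} ∉ τ ✗.
  V = {[p89=p90]}: π^{-1}(V) = {p89, p90} ∉ τ ✗.
  V = {[p87=p88], [p89=p90]}: π^{-1}(V) = {p87, p88, p89, p90} ∈ τ ✓.
Open sets in the quotient: τ_Q = {{}, {[p87=p88], [p89=p90]}} (2 elements).


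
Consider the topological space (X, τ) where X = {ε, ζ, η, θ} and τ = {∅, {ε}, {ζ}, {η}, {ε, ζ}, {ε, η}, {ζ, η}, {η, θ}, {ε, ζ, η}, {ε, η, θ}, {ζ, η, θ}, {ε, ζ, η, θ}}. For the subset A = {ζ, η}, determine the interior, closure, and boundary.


int(A) = {ζ, η}, cl(A) = {ζ, η, θ}, ∂A = {θ}.

Closed sets in (X, τ) are complements of opens:
  closed(X, τ) = {∅, {ε}, {ζ}, {θ}, {ε, ζ}, {ε, θ}, {ζ, θ}, {η, θ}, {ε, ζ, θ}, {ε, η, θ}, {ζ, η, θ}, {ε, ζ, η, θ}}.
int(A) = ⋃ {U ∈ τ : U ⊆ A}. Opens contained in A: ∅, {ζ}, {η}, {ζ, η}.
Taking the union of these: int(A) = {ζ, η}.
cl(A) = ⋂ {C closed : A ⊆ C}. Closed sets containing A: {ζ, η, θ}, {ε, ζ, η, θ}.
Intersecting these: cl(A) = {ζ, η, θ}.
∂A = cl(A) ∖ int(A) = {ζ, η, θ} ∖ {ζ, η} = {θ}.


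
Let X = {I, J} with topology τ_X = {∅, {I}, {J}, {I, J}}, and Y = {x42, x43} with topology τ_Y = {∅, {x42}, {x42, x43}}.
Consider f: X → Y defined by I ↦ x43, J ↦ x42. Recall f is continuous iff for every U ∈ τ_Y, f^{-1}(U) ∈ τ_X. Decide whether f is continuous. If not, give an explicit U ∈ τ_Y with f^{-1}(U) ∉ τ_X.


f IS continuous.

Compute f^{-1}(U) for each U ∈ τ_Y:
  U = ∅: f^{-1}(U) = ∅ ∈ τ_X ✓.
  U = {x42}: f^{-1}(U) = {J} ∈ τ_X ✓.
  U = {x42, x43}: f^{-1}(U) = {I, J} ∈ τ_X ✓.
Every preimage lies in τ_X, so f IS continuous.


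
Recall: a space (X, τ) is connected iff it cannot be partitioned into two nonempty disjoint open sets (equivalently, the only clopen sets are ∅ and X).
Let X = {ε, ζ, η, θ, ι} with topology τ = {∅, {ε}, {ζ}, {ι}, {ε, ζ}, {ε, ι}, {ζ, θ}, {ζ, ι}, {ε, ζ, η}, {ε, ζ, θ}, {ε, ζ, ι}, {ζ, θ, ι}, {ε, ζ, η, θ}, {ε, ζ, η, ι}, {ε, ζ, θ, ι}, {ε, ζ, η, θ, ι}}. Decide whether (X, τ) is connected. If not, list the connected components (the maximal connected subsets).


(X, τ) is disconnected; components = [{ι}, {ε, ζ, η, θ}].

Find clopen sets (U ∈ τ with X ∖ U ∈ τ):
  U = ∅, X ∖ U = {ε, ζ, η, θ, ι} — both open, so U is clopen.
  U = {ι}, X ∖ U = {ε, ζ, η, θ} — both open, so U is clopen.
  U = {ε, ζ, η, θ}, X ∖ U = {ι} — both open, so U is clopen.
  U = {ε, ζ, η, θ, ι}, X ∖ U = ∅ — both open, so U is clopen.
Nontrivial clopen(s) exist: e.g. {ε, ζ, η, θ}. So (X, τ) is disconnected.
Compute connected components by grouping points that agree on all clopens:
  component: {ι}
  component: {ε, ζ, η, θ}


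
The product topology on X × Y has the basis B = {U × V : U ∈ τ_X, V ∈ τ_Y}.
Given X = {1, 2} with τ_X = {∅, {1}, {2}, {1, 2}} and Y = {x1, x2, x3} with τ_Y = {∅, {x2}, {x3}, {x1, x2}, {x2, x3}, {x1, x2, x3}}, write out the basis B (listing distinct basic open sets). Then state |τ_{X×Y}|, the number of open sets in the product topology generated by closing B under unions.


Basis B = {∅ × ∅, {1} × {x2}, {1} × {x3}, {2} × {x2}, {2} × {x3}, {1} × {x1, x2}, {1} × {x2, x3}, {1, 2} × {x2}, {1, 2} × {x3}, {2} × {x1, x2}, {2} × {x2, x3}, {1} × {x1, x2, x3}, {2} × {x1, x2, x3}, {1, 2} × {x1, x2}, {1, 2} × {x2, x3}, {1, 2} × {x1, x2, x3}}; |τ_{X×Y}| = 36.

Enumerate products U × V with U ∈ τ_X, V ∈ τ_Y (deduplicated):
  ∅ × ∅ = {} (∅)
  {1} × {x2} = {(1,x2)}
  {1} × {x3} = {(1,x3)}
  {2} × {x2} = {(2,x2)}
  {2} × {x3} = {(2,x3)}
  {1} × {x1, x2} = {(1,x1), (1,x2)}
  {1} × {x2, x3} = {(1,x2), (1,x3)}
  {1, 2} × {x2} = {(1,x2), (2,x2)}
  {1, 2} × {x3} = {(1,x3), (2,x3)}
  {2} × {x1, x2} = {(2,x1), (2,x2)}
  {2} × {x2, x3} = {(2,x2), (2,x3)}
  {1} × {x1, x2, x3} = {(1,x1), (1,x2), (1,x3)}
  {2} × {x1, x2, x3} = {(2,x1), (2,x2), (2,x3)}
  {1, 2} × {x1, x2} = {(1,x1), (1,x2), (2,x1), (2,x2)}
  {1, 2} × {x2, x3} = {(1,x2), (1,x3), (2,x2), (2,x3)}
  {1, 2} × {x1, x2, x3} = {(1,x1), (1,x2), (1,x3), (2,x1), (2,x2), (2,x3)}
These 16 distinct sets form the basis B.
Close under arbitrary unions to get τ_{X×Y}; counting gives |τ_{X×Y}| = 36.


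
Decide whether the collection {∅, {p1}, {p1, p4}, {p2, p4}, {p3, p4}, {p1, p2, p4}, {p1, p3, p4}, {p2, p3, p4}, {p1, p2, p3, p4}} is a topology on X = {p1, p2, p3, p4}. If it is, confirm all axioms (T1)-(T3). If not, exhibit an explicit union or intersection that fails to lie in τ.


τ is NOT a topology on X.

Axiom (T1): ∅ ∈ τ? Yes; X ∈ τ? Yes.
Axiom (T2/T3): check pairwise unions and intersections of members of τ.
Counterexample for (T3): {p1, p4} ∩ {p2, p4} = {p4} ∉ τ. Therefore τ is NOT a topology.


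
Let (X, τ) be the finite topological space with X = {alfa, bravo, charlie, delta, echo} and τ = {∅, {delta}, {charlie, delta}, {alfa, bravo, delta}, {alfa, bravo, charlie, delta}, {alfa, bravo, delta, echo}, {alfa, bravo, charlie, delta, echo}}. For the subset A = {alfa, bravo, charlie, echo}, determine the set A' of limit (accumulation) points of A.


A' = {alfa, bravo, echo}

For each x ∈ X, list the open sets U ∈ τ with x ∈ U, then check whether U ∩ (A ∖ {x}) ≠ ∅ for every such U.
  x = alfa: opens ∋ x are {alfa, bravo, delta}, {alfa, bravo, charlie, delta}, {alfa, bravo, delta, echo}, {alfa, bravo, charlie, delta, echo}; each meets A ∖ {alfa}, so x IS a limit point.
  x = bravo: opens ∋ x are {alfa, bravo, delta}, {alfa, bravo, charlie, delta}, {alfa, bravo, delta, echo}, {alfa, bravo, charlie, delta, echo}; each meets A ∖ {bravo}, so x IS a limit point.
  x = charlie: open {charlie, delta} ∋ x has {charlie, delta} ∩ (A ∖ {charlie}) = ∅, so x is NOT a limit point.
  x = delta: open {delta} ∋ x has {delta} ∩ (A ∖ {delta}) = ∅, so x is NOT a limit point.
  x = echo: opens ∋ x are {alfa, bravo, delta, echo}, {alfa, bravo, charlie, delta, echo}; each meets A ∖ {echo}, so x IS a limit point.
Collecting: A' = {alfa, bravo, echo}.


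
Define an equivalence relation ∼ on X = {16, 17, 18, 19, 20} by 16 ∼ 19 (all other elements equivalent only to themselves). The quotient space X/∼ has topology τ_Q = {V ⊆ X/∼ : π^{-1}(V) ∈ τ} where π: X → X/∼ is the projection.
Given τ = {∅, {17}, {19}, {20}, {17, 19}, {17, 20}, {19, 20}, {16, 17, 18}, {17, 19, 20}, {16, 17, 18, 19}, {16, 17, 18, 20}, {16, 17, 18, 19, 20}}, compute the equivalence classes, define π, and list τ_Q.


X/∼ = {[16=19], [17], [18], [20]}; |τ_Q| = 6.

Equivalence classes: [16=19], [17], [18], [20].
Quotient map π: X → X/∼ sends 16 ↦ [16=19], 17 ↦ [17], 18 ↦ [18], 19 ↦ [16=19], 20 ↦ [20].
For each subset V ⊆ X/∼, compute π^{-1}(V) ⊆ X and check whether π^{-1}(V) ∈ τ. V is open in τ_Q iff π^{-1}(V) ∈ τ.
  V = {}: π^{-1}(V) = ∅ ∈ τ ✓.
  V = {[16=19]}: π^{-1}(V) = {16, 19} ∉ τ ✗.
  V = {[17]}: π^{-1}(V) = {17} ∈ τ ✓.
  V = {[16=19], [17]}: π^{-1}(V) = {16, 17, 19} ∉ τ ✗.
  V = {[18]}: π^{-1}(V) = {18} ∉ τ ✗.
  V = {[16=19], [18]}: π^{-1}(V) = {16, 18, 19} ∉ τ ✗.
  V = {[17], [18]}: π^{-1}(V) = {17, 18} ∉ τ ✗.
  V = {[16=19], [17], [18]}: π^{-1}(V) = {16, 17, 18, 19} ∈ τ ✓.
  V = {[20]}: π^{-1}(V) = {20} ∈ τ ✓.
  V = {[16=19], [20]}: π^{-1}(V) = {16, 19, 20} ∉ τ ✗.
  V = {[17], [20]}: π^{-1}(V) = {17, 20} ∈ τ ✓.
  V = {[16=19], [17], [20]}: π^{-1}(V) = {16, 17, 19, 20} ∉ τ ✗.
  V = {[18], [20]}: π^{-1}(V) = {18, 20} ∉ τ ✗.
  V = {[16=19], [18], [20]}: π^{-1}(V) = {16, 18, 19, 20} ∉ τ ✗.
  V = {[17], [18], [20]}: π^{-1}(V) = {17, 18, 20} ∉ τ ✗.
  V = {[16=19], [17], [18], [20]}: π^{-1}(V) = {16, 17, 18, 19, 20} ∈ τ ✓.
Open sets in the quotient: τ_Q = {{}, {[17]}, {[16=19], [17], [18]}, {[20]}, {[17], [20]}, {[16=19], [17], [18], [20]}} (6 elements).


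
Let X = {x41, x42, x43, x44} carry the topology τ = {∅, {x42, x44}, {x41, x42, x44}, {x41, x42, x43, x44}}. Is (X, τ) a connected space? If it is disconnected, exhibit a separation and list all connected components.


(X, τ) is connected.

Find clopen sets (U ∈ τ with X ∖ U ∈ τ):
  U = ∅, X ∖ U = {x41, x42, x43, x44} — both open, so U is clopen.
  U = {x41, x42, x43, x44}, X ∖ U = ∅ — both open, so U is clopen.
Only trivial clopens (∅ and X) exist, so (X, τ) is connected.
Compute connected components by grouping points that agree on all clopens:
  component: {x41, x42, x43, x44}


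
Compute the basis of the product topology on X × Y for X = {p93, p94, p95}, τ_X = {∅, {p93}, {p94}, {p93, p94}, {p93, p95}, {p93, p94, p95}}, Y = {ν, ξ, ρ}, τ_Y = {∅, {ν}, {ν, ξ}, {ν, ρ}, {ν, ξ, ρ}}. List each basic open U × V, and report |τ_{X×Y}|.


Basis B = {∅ × ∅, {p93} × {ν}, {p94} × {ν}, {p93} × {ν, ξ}, {p93} × {ν, ρ}, {p93, p94} × {ν}, {p93, p95} × {ν}, {p94} × {ν, ξ}, {p94} × {ν, ρ}, {p93} × {ν, ξ, ρ}, {p93, p94, p95} × {ν}, {p94} × {ν, ξ, ρ}, {p93, p94} × {ν, ξ}, {p93, p95} × {ν, ξ}, {p93, p94} × {ν, ρ}, {p93, p95} × {ν, ρ}, {p93, p94} × {ν, ξ, ρ}, {p93, p95} × {ν, ξ, ρ}, {p93, p94, p95} × {ν, ξ}, {p93, p94, p95} × {ν, ρ}, {p93, p94, p95} × {ν, ξ, ρ}}; |τ_{X×Y}| = 70.

Enumerate products U × V with U ∈ τ_X, V ∈ τ_Y (deduplicated):
  ∅ × ∅ = {} (∅)
  {p93} × {ν} = {(p93,ν)}
  {p94} × {ν} = {(p94,ν)}
  {p93} × {ν, ξ} = {(p93,ν), (p93,ξ)}
  {p93} × {ν, ρ} = {(p93,ν), (p93,ρ)}
  {p93, p94} × {ν} = {(p93,ν), (p94,ν)}
  {p93, p95} × {ν} = {(p93,ν), (p95,ν)}
  {p94} × {ν, ξ} = {(p94,ν), (p94,ξ)}
  {p94} × {ν, ρ} = {(p94,ν), (p94,ρ)}
  {p93} × {ν, ξ, ρ} = {(p93,ν), (p93,ξ), (p93,ρ)}
  {p93, p94, p95} × {ν} = {(p93,ν), (p94,ν), (p95,ν)}
  {p94} × {ν, ξ, ρ} = {(p94,ν), (p94,ξ), (p94,ρ)}
  {p93, p94} × {ν, ξ} = {(p93,ν), (p93,ξ), (p94,ν), (p94,ξ)}
  {p93, p95} × {ν, ξ} = {(p93,ν), (p93,ξ), (p95,ν), (p95,ξ)}
  {p93, p94} × {ν, ρ} = {(p93,ν), (p93,ρ), (p94,ν), (p94,ρ)}
  {p93, p95} × {ν, ρ} = {(p93,ν), (p93,ρ), (p95,ν), (p95,ρ)}
  {p93, p94} × {ν, ξ, ρ} = {(p93,ν), (p93,ξ), (p93,ρ), (p94,ν), (p94,ξ), (p94,ρ)}
  {p93, p95} × {ν, ξ, ρ} = {(p93,ν), (p93,ξ), (p93,ρ), (p95,ν), (p95,ξ), (p95,ρ)}
  {p93, p94, p95} × {ν, ξ} = {(p93,ν), (p93,ξ), (p94,ν), (p94,ξ), (p95,ν), (p95,ξ)}
  {p93, p94, p95} × {ν, ρ} = {(p93,ν), (p93,ρ), (p94,ν), (p94,ρ), (p95,ν), (p95,ρ)}
  {p93, p94, p95} × {ν, ξ, ρ} = {(p93,ν), (p93,ξ), (p93,ρ), (p94,ν), (p94,ξ), (p94,ρ), (p95,ν), (p95,ξ), (p95,ρ)}
These 21 distinct sets form the basis B.
Close under arbitrary unions to get τ_{X×Y}; counting gives |τ_{X×Y}| = 70.


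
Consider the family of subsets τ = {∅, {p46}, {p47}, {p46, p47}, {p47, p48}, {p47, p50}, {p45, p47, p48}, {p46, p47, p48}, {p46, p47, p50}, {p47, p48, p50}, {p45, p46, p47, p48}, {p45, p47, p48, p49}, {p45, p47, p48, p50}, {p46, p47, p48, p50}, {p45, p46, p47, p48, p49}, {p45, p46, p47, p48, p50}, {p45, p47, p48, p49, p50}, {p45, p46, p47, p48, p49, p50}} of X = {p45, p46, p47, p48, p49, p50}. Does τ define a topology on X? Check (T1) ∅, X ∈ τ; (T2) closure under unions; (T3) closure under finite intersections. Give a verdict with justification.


τ IS a topology on X.

Axiom (T1): ∅ ∈ τ? Yes; X ∈ τ? Yes.
Axiom (T2/T3): check pairwise unions and intersections of members of τ.
All pairwise intersections and unions checked — each lies in τ. Therefore τ satisfies (T1), (T2), (T3): it IS a topology on X.


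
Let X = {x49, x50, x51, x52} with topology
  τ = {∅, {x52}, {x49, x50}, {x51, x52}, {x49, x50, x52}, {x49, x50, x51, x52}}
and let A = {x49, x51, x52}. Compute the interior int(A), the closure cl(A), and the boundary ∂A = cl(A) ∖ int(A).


int(A) = {x51, x52}, cl(A) = {x49, x50, x51, x52}, ∂A = {x49, x50}.

Closed sets in (X, τ) are complements of opens:
  closed(X, τ) = {∅, {x51}, {x49, x50}, {x51, x52}, {x49, x50, x51}, {x49, x50, x51, x52}}.
int(A) = ⋃ {U ∈ τ : U ⊆ A}. Opens contained in A: ∅, {x52}, {x51, x52}.
Taking the union of these: int(A) = {x51, x52}.
cl(A) = ⋂ {C closed : A ⊆ C}. Closed sets containing A: {x49, x50, x51, x52}.
Intersecting these: cl(A) = {x49, x50, x51, x52}.
∂A = cl(A) ∖ int(A) = {x49, x50, x51, x52} ∖ {x51, x52} = {x49, x50}.


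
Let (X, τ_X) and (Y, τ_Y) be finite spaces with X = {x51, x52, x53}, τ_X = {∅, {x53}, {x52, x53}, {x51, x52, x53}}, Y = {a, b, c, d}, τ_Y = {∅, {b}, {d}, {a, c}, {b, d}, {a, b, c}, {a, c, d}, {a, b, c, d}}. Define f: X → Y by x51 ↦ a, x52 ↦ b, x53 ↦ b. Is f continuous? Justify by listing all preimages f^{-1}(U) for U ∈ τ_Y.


f is NOT continuous.

Compute f^{-1}(U) for each U ∈ τ_Y:
  U = ∅: f^{-1}(U) = ∅ ∈ τ_X ✓.
  U = {b}: f^{-1}(U) = {x52, x53} ∈ τ_X ✓.
  U = {d}: f^{-1}(U) = ∅ ∈ τ_X ✓.
  U = {a, c}: f^{-1}(U) = {x51} ∉ τ_X ✗.
  U = {b, d}: f^{-1}(U) = {x52, x53} ∈ τ_X ✓.
  U = {a, b, c}: f^{-1}(U) = {x51, x52, x53} ∈ τ_X ✓.
  U = {a, c, d}: f^{-1}(U) = {x51} ∉ τ_X ✗.
  U = {a, b, c, d}: f^{-1}(U) = {x51, x52, x53} ∈ τ_X ✓.
Found U = {a, c} with f^{-1}(U) = {x51} not in τ_X. Therefore f is NOT continuous.


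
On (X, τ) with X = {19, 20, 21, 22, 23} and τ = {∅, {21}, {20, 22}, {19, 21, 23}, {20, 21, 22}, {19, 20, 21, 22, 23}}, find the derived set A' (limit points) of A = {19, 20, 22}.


A' = {20, 22, 23}

For each x ∈ X, list the open sets U ∈ τ with x ∈ U, then check whether U ∩ (A ∖ {x}) ≠ ∅ for every such U.
  x = 19: open {19, 21, 23} ∋ x has {19, 21, 23} ∩ (A ∖ {19}) = ∅, so x is NOT a limit point.
  x = 20: opens ∋ x are {20, 22}, {20, 21, 22}, {19, 20, 21, 22, 23}; each meets A ∖ {20}, so x IS a limit point.
  x = 21: open {21} ∋ x has {21} ∩ (A ∖ {21}) = ∅, so x is NOT a limit point.
  x = 22: opens ∋ x are {20, 22}, {20, 21, 22}, {19, 20, 21, 22, 23}; each meets A ∖ {22}, so x IS a limit point.
  x = 23: opens ∋ x are {19, 21, 23}, {19, 20, 21, 22, 23}; each meets A ∖ {23}, so x IS a limit point.
Collecting: A' = {20, 22, 23}.


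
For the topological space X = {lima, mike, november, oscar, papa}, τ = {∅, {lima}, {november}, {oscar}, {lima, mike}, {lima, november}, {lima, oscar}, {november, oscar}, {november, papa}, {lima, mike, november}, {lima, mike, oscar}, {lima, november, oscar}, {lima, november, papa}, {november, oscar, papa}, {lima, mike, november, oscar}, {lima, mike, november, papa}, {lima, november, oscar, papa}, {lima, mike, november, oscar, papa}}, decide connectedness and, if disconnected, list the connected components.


(X, τ) is disconnected; components = [{oscar}, {lima, mike}, {november, papa}].

Find clopen sets (U ∈ τ with X ∖ U ∈ τ):
  U = ∅, X ∖ U = {lima, mike, november, oscar, papa} — both open, so U is clopen.
  U = {oscar}, X ∖ U = {lima, mike, november, papa} — both open, so U is clopen.
  U = {lima, mike}, X ∖ U = {november, oscar, papa} — both open, so U is clopen.
  U = {november, papa}, X ∖ U = {lima, mike, oscar} — both open, so U is clopen.
  U = {lima, mike, oscar}, X ∖ U = {november, papa} — both open, so U is clopen.
  U = {november, oscar, papa}, X ∖ U = {lima, mike} — both open, so U is clopen.
  U = {lima, mike, november, papa}, X ∖ U = {oscar} — both open, so U is clopen.
  U = {lima, mike, november, oscar, papa}, X ∖ U = ∅ — both open, so U is clopen.
Nontrivial clopen(s) exist: e.g. {november, papa}. So (X, τ) is disconnected.
Compute connected components by grouping points that agree on all clopens:
  component: {oscar}
  component: {lima, mike}
  component: {november, papa}


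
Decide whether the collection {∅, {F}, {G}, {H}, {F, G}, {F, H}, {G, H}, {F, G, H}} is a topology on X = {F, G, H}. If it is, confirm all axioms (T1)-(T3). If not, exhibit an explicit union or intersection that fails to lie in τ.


τ IS a topology on X.

Axiom (T1): ∅ ∈ τ? Yes; X ∈ τ? Yes.
Axiom (T2/T3): check pairwise unions and intersections of members of τ.
All pairwise intersections and unions checked — each lies in τ. Therefore τ satisfies (T1), (T2), (T3): it IS a topology on X.


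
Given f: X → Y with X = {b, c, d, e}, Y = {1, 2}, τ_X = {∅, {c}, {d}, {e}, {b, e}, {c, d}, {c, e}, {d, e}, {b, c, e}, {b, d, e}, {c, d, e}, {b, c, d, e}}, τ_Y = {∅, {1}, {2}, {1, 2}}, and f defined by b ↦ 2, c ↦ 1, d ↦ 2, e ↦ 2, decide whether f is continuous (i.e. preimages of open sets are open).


f IS continuous.

Compute f^{-1}(U) for each U ∈ τ_Y:
  U = ∅: f^{-1}(U) = ∅ ∈ τ_X ✓.
  U = {1}: f^{-1}(U) = {c} ∈ τ_X ✓.
  U = {2}: f^{-1}(U) = {b, d, e} ∈ τ_X ✓.
  U = {1, 2}: f^{-1}(U) = {b, c, d, e} ∈ τ_X ✓.
Every preimage lies in τ_X, so f IS continuous.


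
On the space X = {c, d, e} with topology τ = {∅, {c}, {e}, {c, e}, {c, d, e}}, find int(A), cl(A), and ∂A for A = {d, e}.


int(A) = {e}, cl(A) = {d, e}, ∂A = {d}.

Closed sets in (X, τ) are complements of opens:
  closed(X, τ) = {∅, {d}, {c, d}, {d, e}, {c, d, e}}.
int(A) = ⋃ {U ∈ τ : U ⊆ A}. Opens contained in A: ∅, {e}.
Taking the union of these: int(A) = {e}.
cl(A) = ⋂ {C closed : A ⊆ C}. Closed sets containing A: {d, e}, {c, d, e}.
Intersecting these: cl(A) = {d, e}.
∂A = cl(A) ∖ int(A) = {d, e} ∖ {e} = {d}.


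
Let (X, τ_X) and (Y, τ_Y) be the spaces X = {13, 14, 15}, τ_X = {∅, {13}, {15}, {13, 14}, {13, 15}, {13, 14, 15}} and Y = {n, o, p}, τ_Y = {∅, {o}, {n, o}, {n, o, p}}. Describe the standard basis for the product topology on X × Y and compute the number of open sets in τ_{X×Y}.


Basis B = {∅ × ∅, {13} × {o}, {15} × {o}, {13} × {n, o}, {13, 14} × {o}, {13, 15} × {o}, {15} × {n, o}, {13} × {n, o, p}, {13, 14, 15} × {o}, {15} × {n, o, p}, {13, 14} × {n, o}, {13, 15} × {n, o}, {13, 14} × {n, o, p}, {13, 15} × {n, o, p}, {13, 14, 15} × {n, o}, {13, 14, 15} × {n, o, p}}; |τ_{X×Y}| = 40.

Enumerate products U × V with U ∈ τ_X, V ∈ τ_Y (deduplicated):
  ∅ × ∅ = {} (∅)
  {13} × {o} = {(13,o)}
  {15} × {o} = {(15,o)}
  {13} × {n, o} = {(13,n), (13,o)}
  {13, 14} × {o} = {(13,o), (14,o)}
  {13, 15} × {o} = {(13,o), (15,o)}
  {15} × {n, o} = {(15,n), (15,o)}
  {13} × {n, o, p} = {(13,n), (13,o), (13,p)}
  {13, 14, 15} × {o} = {(13,o), (14,o), (15,o)}
  {15} × {n, o, p} = {(15,n), (15,o), (15,p)}
  {13, 14} × {n, o} = {(13,n), (13,o), (14,n), (14,o)}
  {13, 15} × {n, o} = {(13,n), (13,o), (15,n), (15,o)}
  {13, 14} × {n, o, p} = {(13,n), (13,o), (13,p), (14,n), (14,o), (14,p)}
  {13, 15} × {n, o, p} = {(13,n), (13,o), (13,p), (15,n), (15,o), (15,p)}
  {13, 14, 15} × {n, o} = {(13,n), (13,o), (14,n), (14,o), (15,n), (15,o)}
  {13, 14, 15} × {n, o, p} = {(13,n), (13,o), (13,p), (14,n), (14,o), (14,p), (15,n), (15,o), (15,p)}
These 16 distinct sets form the basis B.
Close under arbitrary unions to get τ_{X×Y}; counting gives |τ_{X×Y}| = 40.


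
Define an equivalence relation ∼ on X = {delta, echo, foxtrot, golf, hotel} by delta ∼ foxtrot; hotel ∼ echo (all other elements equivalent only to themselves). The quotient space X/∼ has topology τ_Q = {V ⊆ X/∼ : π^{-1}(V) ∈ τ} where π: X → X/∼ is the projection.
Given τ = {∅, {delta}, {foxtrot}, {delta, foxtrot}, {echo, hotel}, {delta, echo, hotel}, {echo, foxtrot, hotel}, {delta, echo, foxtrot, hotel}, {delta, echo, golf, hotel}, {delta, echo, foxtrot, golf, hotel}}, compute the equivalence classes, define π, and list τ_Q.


X/∼ = {[delta=foxtrot], [echo=hotel], [golf]}; |τ_Q| = 5.

Equivalence classes: [delta=foxtrot], [echo=hotel], [golf].
Quotient map π: X → X/∼ sends delta ↦ [delta=foxtrot], echo ↦ [echo=hotel], foxtrot ↦ [delta=foxtrot], golf ↦ [golf], hotel ↦ [echo=hotel].
For each subset V ⊆ X/∼, compute π^{-1}(V) ⊆ X and check whether π^{-1}(V) ∈ τ. V is open in τ_Q iff π^{-1}(V) ∈ τ.
  V = {}: π^{-1}(V) = ∅ ∈ τ ✓.
  V = {[delta=foxtrot]}: π^{-1}(V) = {delta, foxtrot} ∈ τ ✓.
  V = {[echo=hotel]}: π^{-1}(V) = {echo, hotel} ∈ τ ✓.
  V = {[delta=foxtrot], [echo=hotel]}: π^{-1}(V) = {delta, echo, foxtrot, hotel} ∈ τ ✓.
  V = {[golf]}: π^{-1}(V) = {golf} ∉ τ ✗.
  V = {[delta=foxtrot], [golf]}: π^{-1}(V) = {delta, foxtrot, golf} ∉ τ ✗.
  V = {[echo=hotel], [golf]}: π^{-1}(V) = {echo, golf, hotel} ∉ τ ✗.
  V = {[delta=foxtrot], [echo=hotel], [golf]}: π^{-1}(V) = {delta, echo, foxtrot, golf, hotel} ∈ τ ✓.
Open sets in the quotient: τ_Q = {{}, {[delta=foxtrot]}, {[echo=hotel]}, {[delta=foxtrot], [echo=hotel]}, {[delta=foxtrot], [echo=hotel], [golf]}} (5 elements).


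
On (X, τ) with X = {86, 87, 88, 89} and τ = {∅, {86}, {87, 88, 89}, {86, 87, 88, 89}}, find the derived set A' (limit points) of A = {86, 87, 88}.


A' = {87, 88, 89}

For each x ∈ X, list the open sets U ∈ τ with x ∈ U, then check whether U ∩ (A ∖ {x}) ≠ ∅ for every such U.
  x = 86: open {86} ∋ x has {86} ∩ (A ∖ {86}) = ∅, so x is NOT a limit point.
  x = 87: opens ∋ x are {87, 88, 89}, {86, 87, 88, 89}; each meets A ∖ {87}, so x IS a limit point.
  x = 88: opens ∋ x are {87, 88, 89}, {86, 87, 88, 89}; each meets A ∖ {88}, so x IS a limit point.
  x = 89: opens ∋ x are {87, 88, 89}, {86, 87, 88, 89}; each meets A ∖ {89}, so x IS a limit point.
Collecting: A' = {87, 88, 89}.


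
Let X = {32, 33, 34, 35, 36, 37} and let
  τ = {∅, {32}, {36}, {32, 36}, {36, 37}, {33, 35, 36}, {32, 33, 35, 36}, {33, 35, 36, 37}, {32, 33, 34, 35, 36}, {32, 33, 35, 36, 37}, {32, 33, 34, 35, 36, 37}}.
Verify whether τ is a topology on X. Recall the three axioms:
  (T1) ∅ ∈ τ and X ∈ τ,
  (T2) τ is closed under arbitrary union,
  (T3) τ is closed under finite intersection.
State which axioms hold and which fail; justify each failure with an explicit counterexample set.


τ is NOT a topology on X.

Axiom (T1): ∅ ∈ τ? Yes; X ∈ τ? Yes.
Axiom (T2/T3): check pairwise unions and intersections of members of τ.
Counterexample for (T2): {32} ∪ {36, 37} = {32, 36, 37} ∉ τ. Therefore τ is NOT a topology.


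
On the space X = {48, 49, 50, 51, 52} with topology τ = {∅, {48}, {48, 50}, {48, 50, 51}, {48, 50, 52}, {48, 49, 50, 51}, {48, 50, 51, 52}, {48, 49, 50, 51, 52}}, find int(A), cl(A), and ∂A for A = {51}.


int(A) = ∅, cl(A) = {49, 51}, ∂A = {49, 51}.

Closed sets in (X, τ) are complements of opens:
  closed(X, τ) = {∅, {49}, {52}, {49, 51}, {49, 52}, {49, 51, 52}, {49, 50, 51, 52}, {48, 49, 50, 51, 52}}.
int(A) = ⋃ {U ∈ τ : U ⊆ A}. Opens contained in A: ∅.
Taking the union of these: int(A) = ∅.
cl(A) = ⋂ {C closed : A ⊆ C}. Closed sets containing A: {49, 51}, {49, 51, 52}, {49, 50, 51, 52}, {48, 49, 50, 51, 52}.
Intersecting these: cl(A) = {49, 51}.
∂A = cl(A) ∖ int(A) = {49, 51} ∖ ∅ = {49, 51}.


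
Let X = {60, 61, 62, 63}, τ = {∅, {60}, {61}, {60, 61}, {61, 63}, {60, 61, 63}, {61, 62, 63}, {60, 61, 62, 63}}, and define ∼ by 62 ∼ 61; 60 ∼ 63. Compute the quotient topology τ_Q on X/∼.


X/∼ = {[60=63], [61=62]}; |τ_Q| = 2.

Equivalence classes: [60=63], [61=62].
Quotient map π: X → X/∼ sends 60 ↦ [60=63], 61 ↦ [61=62], 62 ↦ [61=62], 63 ↦ [60=63].
For each subset V ⊆ X/∼, compute π^{-1}(V) ⊆ X and check whether π^{-1}(V) ∈ τ. V is open in τ_Q iff π^{-1}(V) ∈ τ.
  V = {}: π^{-1}(V) = ∅ ∈ τ ✓.
  V = {[60=63]}: π^{-1}(V) = {60, 63} ∉ τ ✗.
  V = {[61=62]}: π^{-1}(V) = {61, 62} ∉ τ ✗.
  V = {[60=63], [61=62]}: π^{-1}(V) = {60, 61, 62, 63} ∈ τ ✓.
Open sets in the quotient: τ_Q = {{}, {[60=63], [61=62]}} (2 elements).


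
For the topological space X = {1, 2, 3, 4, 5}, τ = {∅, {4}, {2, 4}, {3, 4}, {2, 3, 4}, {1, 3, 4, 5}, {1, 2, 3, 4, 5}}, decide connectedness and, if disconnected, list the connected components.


(X, τ) is connected.

Find clopen sets (U ∈ τ with X ∖ U ∈ τ):
  U = ∅, X ∖ U = {1, 2, 3, 4, 5} — both open, so U is clopen.
  U = {1, 2, 3, 4, 5}, X ∖ U = ∅ — both open, so U is clopen.
Only trivial clopens (∅ and X) exist, so (X, τ) is connected.
Compute connected components by grouping points that agree on all clopens:
  component: {1, 2, 3, 4, 5}


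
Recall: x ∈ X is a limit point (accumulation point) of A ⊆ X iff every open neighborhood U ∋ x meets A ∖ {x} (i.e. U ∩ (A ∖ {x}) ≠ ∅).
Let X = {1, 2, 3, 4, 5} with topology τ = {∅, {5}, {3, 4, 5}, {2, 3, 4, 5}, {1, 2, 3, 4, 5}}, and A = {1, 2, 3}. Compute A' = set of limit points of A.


A' = {1, 2, 4}

For each x ∈ X, list the open sets U ∈ τ with x ∈ U, then check whether U ∩ (A ∖ {x}) ≠ ∅ for every such U.
  x = 1: opens ∋ x are {1, 2, 3, 4, 5}; each meets A ∖ {1}, so x IS a limit point.
  x = 2: opens ∋ x are {2, 3, 4, 5}, {1, 2, 3, 4, 5}; each meets A ∖ {2}, so x IS a limit point.
  x = 3: open {3, 4, 5} ∋ x has {3, 4, 5} ∩ (A ∖ {3}) = ∅, so x is NOT a limit point.
  x = 4: opens ∋ x are {3, 4, 5}, {2, 3, 4, 5}, {1, 2, 3, 4, 5}; each meets A ∖ {4}, so x IS a limit point.
  x = 5: open {5} ∋ x has {5} ∩ (A ∖ {5}) = ∅, so x is NOT a limit point.
Collecting: A' = {1, 2, 4}.


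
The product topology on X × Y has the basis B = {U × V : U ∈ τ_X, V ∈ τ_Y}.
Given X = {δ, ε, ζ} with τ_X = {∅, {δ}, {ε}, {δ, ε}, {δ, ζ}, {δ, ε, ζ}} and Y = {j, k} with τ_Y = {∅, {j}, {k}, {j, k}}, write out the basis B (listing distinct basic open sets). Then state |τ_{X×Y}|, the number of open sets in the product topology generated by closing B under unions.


Basis B = {∅ × ∅, {δ} × {j}, {δ} × {k}, {ε} × {j}, {ε} × {k}, {δ} × {j, k}, {δ, ε} × {j}, {δ, ζ} × {j}, {δ, ε} × {k}, {δ, ζ} × {k}, {ε} × {j, k}, {δ, ε, ζ} × {j}, {δ, ε, ζ} × {k}, {δ, ε} × {j, k}, {δ, ζ} × {j, k}, {δ, ε, ζ} × {j, k}}; |τ_{X×Y}| = 36.

Enumerate products U × V with U ∈ τ_X, V ∈ τ_Y (deduplicated):
  ∅ × ∅ = {} (∅)
  {δ} × {j} = {(δ,j)}
  {δ} × {k} = {(δ,k)}
  {ε} × {j} = {(ε,j)}
  {ε} × {k} = {(ε,k)}
  {δ} × {j, k} = {(δ,j), (δ,k)}
  {δ, ε} × {j} = {(δ,j), (ε,j)}
  {δ, ζ} × {j} = {(δ,j), (ζ,j)}
  {δ, ε} × {k} = {(δ,k), (ε,k)}
  {δ, ζ} × {k} = {(δ,k), (ζ,k)}
  {ε} × {j, k} = {(ε,j), (ε,k)}
  {δ, ε, ζ} × {j} = {(δ,j), (ε,j), (ζ,j)}
  {δ, ε, ζ} × {k} = {(δ,k), (ε,k), (ζ,k)}
  {δ, ε} × {j, k} = {(δ,j), (δ,k), (ε,j), (ε,k)}
  {δ, ζ} × {j, k} = {(δ,j), (δ,k), (ζ,j), (ζ,k)}
  {δ, ε, ζ} × {j, k} = {(δ,j), (δ,k), (ε,j), (ε,k), (ζ,j), (ζ,k)}
These 16 distinct sets form the basis B.
Close under arbitrary unions to get τ_{X×Y}; counting gives |τ_{X×Y}| = 36.
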